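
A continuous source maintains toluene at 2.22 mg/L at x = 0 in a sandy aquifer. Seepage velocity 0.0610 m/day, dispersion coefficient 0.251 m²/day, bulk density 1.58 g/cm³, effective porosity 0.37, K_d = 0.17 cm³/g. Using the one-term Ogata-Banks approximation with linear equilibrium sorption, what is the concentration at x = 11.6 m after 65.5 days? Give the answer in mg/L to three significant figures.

0.0371 mg/L

Retardation factor R = 1 + ρ_b·K_d/n = 1 + 1.58 × 0.17/0.37 = 1.726.
Sorption retards both mechanisms: v_R = v/R = 0.03534 m/day, D_R = D/R = 0.1454 m²/day.
v_R·t = 0.03534 × 65.5 = 2.31477 m; 2√(D_R t) = 6.172 m; argument = (11.6 − 2.31477)/6.172 = 1.504.
C = C₀ × ½·erfc(1.504) = 2.22 × 0.01671 = 0.0371 mg/L.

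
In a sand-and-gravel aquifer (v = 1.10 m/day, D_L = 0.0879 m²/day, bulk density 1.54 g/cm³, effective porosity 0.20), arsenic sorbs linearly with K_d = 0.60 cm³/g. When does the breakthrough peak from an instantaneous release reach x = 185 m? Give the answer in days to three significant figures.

945 days

Retardation factor R = 1 + ρ_b·K_d/n = 1 + 1.54 × 0.60/0.20 = 5.620.
Sorption retards both mechanisms: v_R = v/R = 0.1957 m/day, D_R = D/R = 0.01564 m²/day.
Peak time from v_R²t² + 2D_R t − x² = 0: t = (√(D_R² + v_R²x²) − D_R)/v_R².
√(D_R² + v_R²x²) = √(0.01564² + 0.1957² × 185²) = 36.20; v_R² = 0.03830.
t = (36.20 − 0.01564)/0.03830 = 945 days.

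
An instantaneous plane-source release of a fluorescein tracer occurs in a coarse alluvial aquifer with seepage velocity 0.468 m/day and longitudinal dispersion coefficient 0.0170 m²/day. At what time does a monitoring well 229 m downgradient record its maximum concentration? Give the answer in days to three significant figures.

489 days

For the 1D instantaneous-source solution, setting ∂C/∂t = 0 at fixed x gives v²t² + 2Dt − x² = 0, so t = (√(D² + v²x²) − D)/v².
√(D² + v²x²) = √(0.0170² + 0.468² × 229²) = 107.2; v² = 0.219024.
t = (107.2 − 0.0170)/0.219024 = 489 days (vs. the pure-advection estimate x/v = 489 d).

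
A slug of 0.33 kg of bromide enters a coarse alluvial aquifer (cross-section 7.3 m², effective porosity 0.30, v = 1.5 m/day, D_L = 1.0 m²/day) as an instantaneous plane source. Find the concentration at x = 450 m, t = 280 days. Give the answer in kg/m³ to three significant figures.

0.00114 kg/m³

For an instantaneous plane source, C(x,t) = M/(n_e·A·√(4πDt)) · exp(−(x−vt)²/(4Dt)), with n_e·A the pore (flow) area.
Plume center vt = 1.5 × 280 = 420 m, so the well at 450 m is 30 m downgradient of the peak.
√(4πDt) = 59.32 m, giving peak height M/(n_e·A·√(4πDt)) = 0.33/(0.30 × 7.3 × 59.32) = 0.002540 kg/m³.
(x−vt)²/(4Dt) = (30)²/(4 × 1.0 × 280) = 0.8036; exp(−0.8036) = 0.4477.
C = 0.002540 × 0.4477 = 0.00114 kg/m³.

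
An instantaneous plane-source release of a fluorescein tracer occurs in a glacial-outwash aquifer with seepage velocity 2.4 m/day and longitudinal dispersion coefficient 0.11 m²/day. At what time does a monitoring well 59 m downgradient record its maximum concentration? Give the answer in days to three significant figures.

For the 1D instantaneous-source solution, setting ∂C/∂t = 0 at fixed x gives v²t² + 2Dt − x² = 0, so t = (√(D² + v²x²) − D)/v².
√(D² + v²x²) = √(0.11² + 2.4² × 59²) = 141.6; v² = 5.76.
t = (141.6 − 0.11)/5.76 = 24.6 days (vs. the pure-advection estimate x/v = 24.6 d).

24.6 days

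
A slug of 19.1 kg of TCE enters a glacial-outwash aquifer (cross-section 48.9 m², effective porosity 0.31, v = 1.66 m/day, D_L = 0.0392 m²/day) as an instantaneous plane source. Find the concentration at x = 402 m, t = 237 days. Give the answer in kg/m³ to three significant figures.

0.0161 kg/m³

For an instantaneous plane source, C(x,t) = M/(n_e·A·√(4πDt)) · exp(−(x−vt)²/(4Dt)), with n_e·A the pore (flow) area.
Plume center vt = 1.66 × 237 = 393.42 m, so the well at 402 m is 8.58 m downgradient of the peak.
√(4πDt) = 10.80 m, giving peak height M/(n_e·A·√(4πDt)) = 19.1/(0.31 × 48.9 × 10.80) = 0.1167 kg/m³.
(x−vt)²/(4Dt) = (8.58)²/(4 × 0.0392 × 237) = 1.981; exp(−1.981) = 0.1379.
C = 0.1167 × 0.1379 = 0.0161 kg/m³.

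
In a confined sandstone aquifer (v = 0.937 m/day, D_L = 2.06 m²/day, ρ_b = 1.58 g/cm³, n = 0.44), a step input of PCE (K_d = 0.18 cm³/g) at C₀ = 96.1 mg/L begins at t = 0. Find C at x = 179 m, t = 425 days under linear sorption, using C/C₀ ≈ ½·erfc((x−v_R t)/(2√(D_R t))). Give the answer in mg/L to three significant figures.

93.5 mg/L

Retardation factor R = 1 + ρ_b·K_d/n = 1 + 1.58 × 0.18/0.44 = 1.646.
Sorption retards both mechanisms: v_R = v/R = 0.5693 m/day, D_R = D/R = 1.252 m²/day.
v_R·t = 0.5693 × 425 = 241.9525 m; 2√(D_R t) = 46.13 m; argument = (179 − 241.9525)/46.13 = -1.365.
C = C₀ × ½·erfc(-1.365) = 96.1 × 0.9732 = 93.5 mg/L.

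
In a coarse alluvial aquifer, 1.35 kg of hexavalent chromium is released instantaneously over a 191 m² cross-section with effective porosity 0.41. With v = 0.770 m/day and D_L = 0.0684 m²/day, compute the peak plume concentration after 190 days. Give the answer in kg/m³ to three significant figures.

The peak of an instantaneous 1D plume sits at x = vt; there the Gaussian factor is 1 and C_max = M/(n_e·A·√(4πDt)), where n_e·A is the pore area the mass is dissolved in.
√(4πDt) = √(4π × 0.0684 × 190) = 12.78 m, so C_max = 1.35/(0.41 × 191 × 12.78) = 0.00135 kg/m³.

0.00135 kg/m³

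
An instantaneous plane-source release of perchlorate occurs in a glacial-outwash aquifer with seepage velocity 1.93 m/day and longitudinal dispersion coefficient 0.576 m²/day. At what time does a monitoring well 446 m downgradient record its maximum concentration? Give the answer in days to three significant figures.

For the 1D instantaneous-source solution, setting ∂C/∂t = 0 at fixed x gives v²t² + 2Dt − x² = 0, so t = (√(D² + v²x²) − D)/v².
√(D² + v²x²) = √(0.576² + 1.93² × 446²) = 860.8; v² = 3.7249.
t = (860.8 − 0.576)/3.7249 = 231 days (vs. the pure-advection estimate x/v = 231 d).

231 days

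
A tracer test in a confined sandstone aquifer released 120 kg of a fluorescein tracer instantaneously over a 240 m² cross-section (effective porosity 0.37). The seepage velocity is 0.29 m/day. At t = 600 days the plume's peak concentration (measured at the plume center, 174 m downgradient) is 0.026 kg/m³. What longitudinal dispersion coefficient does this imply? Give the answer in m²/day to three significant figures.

0.358 m²/day

At the plume center C_max = M/(n_e·A·√(4πDt)), so D = M²/(4πt·(n_e·A·C_max)²).
n_e·A·C_max = 0.37 × 240 × 0.026 = 2.309 kg/m.
D = 120²/(4π × 600 × 2.309²) = 0.358 m²/day.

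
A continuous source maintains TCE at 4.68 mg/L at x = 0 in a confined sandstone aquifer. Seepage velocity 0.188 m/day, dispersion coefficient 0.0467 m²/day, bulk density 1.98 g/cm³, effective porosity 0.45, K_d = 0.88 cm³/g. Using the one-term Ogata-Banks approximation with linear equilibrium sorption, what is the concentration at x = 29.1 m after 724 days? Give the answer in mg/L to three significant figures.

1.77 mg/L

Retardation factor R = 1 + ρ_b·K_d/n = 1 + 1.98 × 0.88/0.45 = 4.872.
Sorption retards both mechanisms: v_R = v/R = 0.03859 m/day, D_R = D/R = 0.009585 m²/day.
v_R·t = 0.03859 × 724 = 27.93916 m; 2√(D_R t) = 5.269 m; argument = (29.1 − 27.93916)/5.269 = 0.2203.
C = C₀ × ½·erfc(0.2203) = 4.68 × 0.3777 = 1.77 mg/L.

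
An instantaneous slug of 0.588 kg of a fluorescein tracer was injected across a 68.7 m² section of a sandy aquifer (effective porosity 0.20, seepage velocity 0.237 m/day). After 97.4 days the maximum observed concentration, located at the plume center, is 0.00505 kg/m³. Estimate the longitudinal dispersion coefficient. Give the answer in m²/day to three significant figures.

0.0587 m²/day

At the plume center C_max = M/(n_e·A·√(4πDt)), so D = M²/(4πt·(n_e·A·C_max)²).
n_e·A·C_max = 0.20 × 68.7 × 0.00505 = 0.06939 kg/m.
D = 0.588²/(4π × 97.4 × 0.06939²) = 0.0587 m²/day.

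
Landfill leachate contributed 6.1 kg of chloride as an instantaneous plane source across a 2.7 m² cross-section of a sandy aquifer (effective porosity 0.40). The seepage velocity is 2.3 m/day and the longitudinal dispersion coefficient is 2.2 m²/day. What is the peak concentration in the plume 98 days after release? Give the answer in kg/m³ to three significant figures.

0.109 kg/m³

The peak of an instantaneous 1D plume sits at x = vt; there the Gaussian factor is 1 and C_max = M/(n_e·A·√(4πDt)), where n_e·A is the pore area the mass is dissolved in.
√(4πDt) = √(4π × 2.2 × 98) = 52.05 m, so C_max = 6.1/(0.40 × 2.7 × 52.05) = 0.109 kg/m³.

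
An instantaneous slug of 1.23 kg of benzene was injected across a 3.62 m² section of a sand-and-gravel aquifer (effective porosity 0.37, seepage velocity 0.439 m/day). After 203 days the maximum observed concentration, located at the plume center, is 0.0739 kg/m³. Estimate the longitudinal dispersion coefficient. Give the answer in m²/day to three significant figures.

0.0605 m²/day

At the plume center C_max = M/(n_e·A·√(4πDt)), so D = M²/(4πt·(n_e·A·C_max)²).
n_e·A·C_max = 0.37 × 3.62 × 0.0739 = 0.09898 kg/m.
D = 1.23²/(4π × 203 × 0.09898²) = 0.0605 m²/day.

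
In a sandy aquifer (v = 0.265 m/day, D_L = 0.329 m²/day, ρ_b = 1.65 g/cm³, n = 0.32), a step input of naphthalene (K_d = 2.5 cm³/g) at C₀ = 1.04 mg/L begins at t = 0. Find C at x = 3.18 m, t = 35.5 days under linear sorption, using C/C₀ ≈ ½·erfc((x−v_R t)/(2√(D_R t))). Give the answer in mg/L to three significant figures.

0.0279 mg/L

Retardation factor R = 1 + ρ_b·K_d/n = 1 + 1.65 × 2.5/0.32 = 13.89.
Sorption retards both mechanisms: v_R = v/R = 0.01908 m/day, D_R = D/R = 0.02369 m²/day.
v_R·t = 0.01908 × 35.5 = 0.67734 m; 2√(D_R t) = 1.834 m; argument = (3.18 − 0.67734)/1.834 = 1.365.
C = C₀ × ½·erfc(1.365) = 1.04 × 0.02678 = 0.0279 mg/L.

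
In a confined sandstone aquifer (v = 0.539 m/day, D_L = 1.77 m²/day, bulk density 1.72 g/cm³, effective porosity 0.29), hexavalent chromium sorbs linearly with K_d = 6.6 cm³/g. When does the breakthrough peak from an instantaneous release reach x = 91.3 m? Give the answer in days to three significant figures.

Retardation factor R = 1 + ρ_b·K_d/n = 1 + 1.72 × 6.6/0.29 = 40.14.
Sorption retards both mechanisms: v_R = v/R = 0.01343 m/day, D_R = D/R = 0.04410 m²/day.
Peak time from v_R²t² + 2D_R t − x² = 0: t = (√(D_R² + v_R²x²) − D_R)/v_R².
√(D_R² + v_R²x²) = √(0.04410² + 0.01343² × 91.3²) = 1.227; v_R² = 0.0001804.
t = (1.227 − 0.04410)/0.0001804 = 6560 days.

6560 days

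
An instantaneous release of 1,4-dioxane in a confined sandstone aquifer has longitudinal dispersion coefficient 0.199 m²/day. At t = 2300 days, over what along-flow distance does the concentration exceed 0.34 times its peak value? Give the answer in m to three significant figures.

88.9 m

The plume is Gaussian with σ = √(2Dt) = √(2 × 0.199 × 2300) = 30.26 m.
C/C_peak = exp(−Δx²/(2σ²)) = 0.34 ⇒ Δx = σ·√(−2 ln 0.34) = 30.26 × 1.469 = 44.45 m.
Width = 2Δx = 88.9 m.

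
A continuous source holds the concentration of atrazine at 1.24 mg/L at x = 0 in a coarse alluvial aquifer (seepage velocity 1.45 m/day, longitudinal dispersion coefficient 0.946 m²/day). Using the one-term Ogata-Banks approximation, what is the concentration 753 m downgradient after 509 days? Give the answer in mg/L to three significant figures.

0.391 mg/L

For a continuous step input, C/C₀ ≈ ½·erfc((x−vt)/(2√(Dt))).
vt = 1.45 × 509 = 738.05 m and 2√(Dt) = 2√(0.946 × 509) = 43.89 m.
Argument (x−vt)/(2√(Dt)) = (753 − 738.05)/43.89 = 0.3406; ½·erfc(0.3406) = 0.3150.
C = 1.24 × 0.3150 = 0.391 mg/L.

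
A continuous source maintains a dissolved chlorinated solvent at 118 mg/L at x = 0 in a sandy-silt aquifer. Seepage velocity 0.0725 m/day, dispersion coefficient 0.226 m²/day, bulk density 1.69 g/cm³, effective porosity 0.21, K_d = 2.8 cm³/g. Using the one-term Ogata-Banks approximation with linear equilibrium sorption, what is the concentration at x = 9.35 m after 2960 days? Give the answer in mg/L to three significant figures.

57.6 mg/L

Retardation factor R = 1 + ρ_b·K_d/n = 1 + 1.69 × 2.8/0.21 = 23.53.
Sorption retards both mechanisms: v_R = v/R = 0.003081 m/day, D_R = D/R = 0.009605 m²/day.
v_R·t = 0.003081 × 2960 = 9.11976 m; 2√(D_R t) = 10.66 m; argument = (9.35 − 9.11976)/10.66 = 0.02160.
C = C₀ × ½·erfc(0.02160) = 118 × 0.4878 = 57.6 mg/L.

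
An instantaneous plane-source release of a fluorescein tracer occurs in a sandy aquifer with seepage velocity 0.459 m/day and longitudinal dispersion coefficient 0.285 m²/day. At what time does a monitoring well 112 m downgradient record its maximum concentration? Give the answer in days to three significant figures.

For the 1D instantaneous-source solution, setting ∂C/∂t = 0 at fixed x gives v²t² + 2Dt − x² = 0, so t = (√(D² + v²x²) − D)/v².
√(D² + v²x²) = √(0.285² + 0.459² × 112²) = 51.41; v² = 0.210681.
t = (51.41 − 0.285)/0.210681 = 243 days (vs. the pure-advection estimate x/v = 244 d).

243 days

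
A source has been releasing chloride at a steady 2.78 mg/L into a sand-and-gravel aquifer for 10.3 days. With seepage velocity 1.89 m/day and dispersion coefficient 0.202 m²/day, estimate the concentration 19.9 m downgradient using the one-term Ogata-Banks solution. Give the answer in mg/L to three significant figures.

1.16 mg/L

For a continuous step input, C/C₀ ≈ ½·erfc((x−vt)/(2√(Dt))).
vt = 1.89 × 10.3 = 19.467 m and 2√(Dt) = 2√(0.202 × 10.3) = 2.885 m.
Argument (x−vt)/(2√(Dt)) = (19.9 − 19.467)/2.885 = 0.1501; ½·erfc(0.1501) = 0.4159.
C = 2.78 × 0.4159 = 1.16 mg/L.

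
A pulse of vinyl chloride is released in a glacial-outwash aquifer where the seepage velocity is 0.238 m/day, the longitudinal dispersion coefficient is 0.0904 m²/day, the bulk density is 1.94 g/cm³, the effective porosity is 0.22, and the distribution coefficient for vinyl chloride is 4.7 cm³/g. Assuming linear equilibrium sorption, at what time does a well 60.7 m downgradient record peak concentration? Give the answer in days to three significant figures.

10800 days

Retardation factor R = 1 + ρ_b·K_d/n = 1 + 1.94 × 4.7/0.22 = 42.45.
Sorption retards both mechanisms: v_R = v/R = 0.005607 m/day, D_R = D/R = 0.002130 m²/day.
Peak time from v_R²t² + 2D_R t − x² = 0: t = (√(D_R² + v_R²x²) − D_R)/v_R².
√(D_R² + v_R²x²) = √(0.002130² + 0.005607² × 60.7²) = 0.3404; v_R² = 3.144e-05.
t = (0.3404 − 0.002130)/3.144e-05 = 10800 days.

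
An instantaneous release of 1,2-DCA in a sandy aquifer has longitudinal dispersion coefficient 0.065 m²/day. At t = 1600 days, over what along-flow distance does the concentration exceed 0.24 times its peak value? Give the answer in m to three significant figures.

48.7 m

The plume is Gaussian with σ = √(2Dt) = √(2 × 0.065 × 1600) = 14.42 m.
C/C_peak = exp(−Δx²/(2σ²)) = 0.24 ⇒ Δx = σ·√(−2 ln 0.24) = 14.42 × 1.689 = 24.36 m.
Width = 2Δx = 48.7 m.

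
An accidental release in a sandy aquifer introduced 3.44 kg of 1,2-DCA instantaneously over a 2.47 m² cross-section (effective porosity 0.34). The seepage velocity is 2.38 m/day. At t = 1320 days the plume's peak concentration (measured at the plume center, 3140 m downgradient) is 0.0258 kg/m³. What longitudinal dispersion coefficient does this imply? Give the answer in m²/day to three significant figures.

At the plume center C_max = M/(n_e·A·√(4πDt)), so D = M²/(4πt·(n_e·A·C_max)²).
n_e·A·C_max = 0.34 × 2.47 × 0.0258 = 0.02167 kg/m.
D = 3.44²/(4π × 1320 × 0.02167²) = 1.52 m²/day.

1.52 m²/day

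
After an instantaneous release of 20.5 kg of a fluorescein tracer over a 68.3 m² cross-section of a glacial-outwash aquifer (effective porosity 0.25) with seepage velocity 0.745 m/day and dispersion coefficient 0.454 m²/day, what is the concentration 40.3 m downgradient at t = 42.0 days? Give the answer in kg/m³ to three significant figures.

0.0268 kg/m³

For an instantaneous plane source, C(x,t) = M/(n_e·A·√(4πDt)) · exp(−(x−vt)²/(4Dt)), with n_e·A the pore (flow) area.
Plume center vt = 0.745 × 42.0 = 31.29 m, so the well at 40.3 m is 9.01 m downgradient of the peak.
√(4πDt) = 15.48 m, giving peak height M/(n_e·A·√(4πDt)) = 20.5/(0.25 × 68.3 × 15.48) = 0.07756 kg/m³.
(x−vt)²/(4Dt) = (9.01)²/(4 × 0.454 × 42.0) = 1.064; exp(−1.064) = 0.3451.
C = 0.07756 × 0.3451 = 0.0268 kg/m³.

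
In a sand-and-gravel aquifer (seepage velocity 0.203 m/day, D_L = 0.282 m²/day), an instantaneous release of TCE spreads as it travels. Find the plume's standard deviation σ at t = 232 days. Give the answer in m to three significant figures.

Dispersive spreading gives a Gaussian with σ² = 2Dt; advection only shifts the center.
σ = √(2 × 0.282 × 232) = 11.4 m.

11.4 m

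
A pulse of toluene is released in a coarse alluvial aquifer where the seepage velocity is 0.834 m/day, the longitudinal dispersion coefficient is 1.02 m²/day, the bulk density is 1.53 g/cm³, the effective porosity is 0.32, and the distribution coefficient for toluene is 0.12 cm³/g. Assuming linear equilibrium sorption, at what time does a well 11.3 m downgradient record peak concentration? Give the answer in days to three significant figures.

Retardation factor R = 1 + ρ_b·K_d/n = 1 + 1.53 × 0.12/0.32 = 1.574.
Sorption retards both mechanisms: v_R = v/R = 0.5299 m/day, D_R = D/R = 0.6480 m²/day.
Peak time from v_R²t² + 2D_R t − x² = 0: t = (√(D_R² + v_R²x²) − D_R)/v_R².
√(D_R² + v_R²x²) = √(0.6480² + 0.5299² × 11.3²) = 6.023; v_R² = 0.2808.
t = (6.023 − 0.6480)/0.2808 = 19.1 days.

19.1 days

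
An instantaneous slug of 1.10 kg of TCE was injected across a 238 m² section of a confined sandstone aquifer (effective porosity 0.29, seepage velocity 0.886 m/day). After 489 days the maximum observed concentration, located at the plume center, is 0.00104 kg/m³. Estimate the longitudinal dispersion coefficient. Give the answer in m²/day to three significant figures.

0.0382 m²/day

At the plume center C_max = M/(n_e·A·√(4πDt)), so D = M²/(4πt·(n_e·A·C_max)²).
n_e·A·C_max = 0.29 × 238 × 0.00104 = 0.07178 kg/m.
D = 1.10²/(4π × 489 × 0.07178²) = 0.0382 m²/day.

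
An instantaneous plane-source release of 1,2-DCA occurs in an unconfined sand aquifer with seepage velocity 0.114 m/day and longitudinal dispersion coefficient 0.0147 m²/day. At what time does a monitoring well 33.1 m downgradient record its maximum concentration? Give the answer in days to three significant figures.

289 days

For the 1D instantaneous-source solution, setting ∂C/∂t = 0 at fixed x gives v²t² + 2Dt − x² = 0, so t = (√(D² + v²x²) − D)/v².
√(D² + v²x²) = √(0.0147² + 0.114² × 33.1²) = 3.773; v² = 0.012996.
t = (3.773 − 0.0147)/0.012996 = 289 days (vs. the pure-advection estimate x/v = 290 d).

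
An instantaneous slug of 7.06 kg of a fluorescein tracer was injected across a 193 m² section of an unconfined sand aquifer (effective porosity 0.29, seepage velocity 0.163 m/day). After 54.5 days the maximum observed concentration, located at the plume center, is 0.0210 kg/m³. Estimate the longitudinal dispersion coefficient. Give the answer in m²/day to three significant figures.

At the plume center C_max = M/(n_e·A·√(4πDt)), so D = M²/(4πt·(n_e·A·C_max)²).
n_e·A·C_max = 0.29 × 193 × 0.0210 = 1.175 kg/m.
D = 7.06²/(4π × 54.5 × 1.175²) = 0.0527 m²/day.

0.0527 m²/day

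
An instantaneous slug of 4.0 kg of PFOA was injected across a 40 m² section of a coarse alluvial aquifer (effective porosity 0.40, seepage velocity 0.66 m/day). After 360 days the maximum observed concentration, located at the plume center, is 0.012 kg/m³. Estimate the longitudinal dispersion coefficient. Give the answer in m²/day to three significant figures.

At the plume center C_max = M/(n_e·A·√(4πDt)), so D = M²/(4πt·(n_e·A·C_max)²).
n_e·A·C_max = 0.40 × 40 × 0.012 = 0.1920 kg/m.
D = 4.0²/(4π × 360 × 0.1920²) = 0.0959 m²/day.

0.0959 m²/day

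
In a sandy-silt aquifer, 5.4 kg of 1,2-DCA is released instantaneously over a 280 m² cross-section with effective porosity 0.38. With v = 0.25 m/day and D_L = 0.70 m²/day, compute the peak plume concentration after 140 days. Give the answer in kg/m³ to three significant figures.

0.00145 kg/m³

The peak of an instantaneous 1D plume sits at x = vt; there the Gaussian factor is 1 and C_max = M/(n_e·A·√(4πDt)), where n_e·A is the pore area the mass is dissolved in.
√(4πDt) = √(4π × 0.70 × 140) = 35.09 m, so C_max = 5.4/(0.38 × 280 × 35.09) = 0.00145 kg/m³.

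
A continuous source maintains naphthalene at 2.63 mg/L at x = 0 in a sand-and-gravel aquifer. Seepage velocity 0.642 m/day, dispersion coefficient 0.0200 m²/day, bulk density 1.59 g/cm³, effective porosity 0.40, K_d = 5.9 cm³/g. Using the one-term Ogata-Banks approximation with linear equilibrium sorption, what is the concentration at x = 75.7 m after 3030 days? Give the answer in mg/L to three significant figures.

Retardation factor R = 1 + ρ_b·K_d/n = 1 + 1.59 × 5.9/0.40 = 24.45.
Sorption retards both mechanisms: v_R = v/R = 0.02626 m/day, D_R = D/R = 0.0008180 m²/day.
v_R·t = 0.02626 × 3030 = 79.5678 m; 2√(D_R t) = 3.149 m; argument = (75.7 − 79.5678)/3.149 = -1.228.
C = C₀ × ½·erfc(-1.228) = 2.63 × 0.9588 = 2.52 mg/L.

2.52 mg/L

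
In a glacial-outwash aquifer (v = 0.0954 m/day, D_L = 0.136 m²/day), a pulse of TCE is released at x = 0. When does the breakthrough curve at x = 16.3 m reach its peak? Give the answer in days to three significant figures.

157 days

For the 1D instantaneous-source solution, setting ∂C/∂t = 0 at fixed x gives v²t² + 2Dt − x² = 0, so t = (√(D² + v²x²) − D)/v².
√(D² + v²x²) = √(0.136² + 0.0954² × 16.3²) = 1.561; v² = 0.00910116.
t = (1.561 − 0.136)/0.00910116 = 157 days (vs. the pure-advection estimate x/v = 171 d).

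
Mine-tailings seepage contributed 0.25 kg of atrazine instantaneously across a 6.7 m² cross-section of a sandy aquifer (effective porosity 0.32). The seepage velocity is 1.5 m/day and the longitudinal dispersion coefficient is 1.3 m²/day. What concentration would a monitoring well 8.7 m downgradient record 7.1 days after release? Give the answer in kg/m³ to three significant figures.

0.00977 kg/m³

For an instantaneous plane source, C(x,t) = M/(n_e·A·√(4πDt)) · exp(−(x−vt)²/(4Dt)), with n_e·A the pore (flow) area.
Plume center vt = 1.5 × 7.1 = 10.65 m, so the well at 8.7 m is 1.95 m upgradient of the peak.
√(4πDt) = 10.77 m, giving peak height M/(n_e·A·√(4πDt)) = 0.25/(0.32 × 6.7 × 10.77) = 0.01083 kg/m³.
(x−vt)²/(4Dt) = (-1.95)²/(4 × 1.3 × 7.1) = 0.1030; exp(−0.1030) = 0.9021.
C = 0.01083 × 0.9021 = 0.00977 kg/m³.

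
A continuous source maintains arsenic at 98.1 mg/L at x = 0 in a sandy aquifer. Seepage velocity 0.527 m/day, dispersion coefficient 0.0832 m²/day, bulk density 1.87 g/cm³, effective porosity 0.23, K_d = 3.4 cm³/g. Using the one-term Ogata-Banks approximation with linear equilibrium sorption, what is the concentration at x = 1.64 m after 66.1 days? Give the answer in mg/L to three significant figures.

24.2 mg/L

Retardation factor R = 1 + ρ_b·K_d/n = 1 + 1.87 × 3.4/0.23 = 28.64.
Sorption retards both mechanisms: v_R = v/R = 0.01840 m/day, D_R = D/R = 0.002905 m²/day.
v_R·t = 0.01840 × 66.1 = 1.21624 m; 2√(D_R t) = 0.8764 m; argument = (1.64 − 1.21624)/0.8764 = 0.4835.
C = C₀ × ½·erfc(0.4835) = 98.1 × 0.2471 = 24.2 mg/L.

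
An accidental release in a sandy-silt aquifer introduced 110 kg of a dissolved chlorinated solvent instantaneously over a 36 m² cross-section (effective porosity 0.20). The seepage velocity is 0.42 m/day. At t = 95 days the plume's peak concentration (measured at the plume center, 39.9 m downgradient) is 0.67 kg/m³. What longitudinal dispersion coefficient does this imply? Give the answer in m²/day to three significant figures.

0.436 m²/day

At the plume center C_max = M/(n_e·A·√(4πDt)), so D = M²/(4πt·(n_e·A·C_max)²).
n_e·A·C_max = 0.20 × 36 × 0.67 = 4.824 kg/m.
D = 110²/(4π × 95 × 4.824²) = 0.436 m²/day.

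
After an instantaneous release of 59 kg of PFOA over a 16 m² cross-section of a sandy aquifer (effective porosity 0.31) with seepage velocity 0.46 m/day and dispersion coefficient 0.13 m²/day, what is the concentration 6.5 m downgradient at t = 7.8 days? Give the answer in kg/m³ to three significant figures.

For an instantaneous plane source, C(x,t) = M/(n_e·A·√(4πDt)) · exp(−(x−vt)²/(4Dt)), with n_e·A the pore (flow) area.
Plume center vt = 0.46 × 7.8 = 3.588 m, so the well at 6.5 m is 2.912 m downgradient of the peak.
√(4πDt) = 3.570 m, giving peak height M/(n_e·A·√(4πDt)) = 59/(0.31 × 16 × 3.570) = 3.332 kg/m³.
(x−vt)²/(4Dt) = (2.912)²/(4 × 0.13 × 7.8) = 2.091; exp(−2.091) = 0.1236.
C = 3.332 × 0.1236 = 0.412 kg/m³.

0.412 kg/m³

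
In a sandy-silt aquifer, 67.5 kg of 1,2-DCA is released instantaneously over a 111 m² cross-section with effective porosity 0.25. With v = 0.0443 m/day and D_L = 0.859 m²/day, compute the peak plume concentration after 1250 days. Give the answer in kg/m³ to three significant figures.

The peak of an instantaneous 1D plume sits at x = vt; there the Gaussian factor is 1 and C_max = M/(n_e·A·√(4πDt)), where n_e·A is the pore area the mass is dissolved in.
√(4πDt) = √(4π × 0.859 × 1250) = 116.2 m, so C_max = 67.5/(0.25 × 111 × 116.2) = 0.0209 kg/m³.

0.0209 kg/m³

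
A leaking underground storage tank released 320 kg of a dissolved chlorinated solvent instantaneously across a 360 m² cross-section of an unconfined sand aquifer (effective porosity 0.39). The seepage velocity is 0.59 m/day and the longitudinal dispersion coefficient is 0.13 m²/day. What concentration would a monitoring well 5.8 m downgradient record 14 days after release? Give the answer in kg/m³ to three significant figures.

For an instantaneous plane source, C(x,t) = M/(n_e·A·√(4πDt)) · exp(−(x−vt)²/(4Dt)), with n_e·A the pore (flow) area.
Plume center vt = 0.59 × 14 = 8.26 m, so the well at 5.8 m is 2.46 m upgradient of the peak.
√(4πDt) = 4.782 m, giving peak height M/(n_e·A·√(4πDt)) = 320/(0.39 × 360 × 4.782) = 0.4766 kg/m³.
(x−vt)²/(4Dt) = (-2.46)²/(4 × 0.13 × 14) = 0.8313; exp(−0.8313) = 0.4355.
C = 0.4766 × 0.4355 = 0.208 kg/m³.

0.208 kg/m³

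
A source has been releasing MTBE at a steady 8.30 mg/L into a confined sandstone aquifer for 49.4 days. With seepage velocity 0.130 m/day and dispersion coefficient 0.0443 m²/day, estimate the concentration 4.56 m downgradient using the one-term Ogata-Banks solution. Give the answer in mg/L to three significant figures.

For a continuous step input, C/C₀ ≈ ½·erfc((x−vt)/(2√(Dt))).
vt = 0.130 × 49.4 = 6.422 m and 2√(Dt) = 2√(0.0443 × 49.4) = 2.959 m.
Argument (x−vt)/(2√(Dt)) = (4.56 − 6.422)/2.959 = -0.6293; ½·erfc(-0.6293) = 0.8133.
C = 8.30 × 0.8133 = 6.75 mg/L.

6.75 mg/L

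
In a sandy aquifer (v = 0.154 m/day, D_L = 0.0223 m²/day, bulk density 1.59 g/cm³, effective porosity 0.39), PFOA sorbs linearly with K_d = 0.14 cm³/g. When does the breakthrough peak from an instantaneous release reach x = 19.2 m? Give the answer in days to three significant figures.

194 days

Retardation factor R = 1 + ρ_b·K_d/n = 1 + 1.59 × 0.14/0.39 = 1.571.
Sorption retards both mechanisms: v_R = v/R = 0.09803 m/day, D_R = D/R = 0.01419 m²/day.
Peak time from v_R²t² + 2D_R t − x² = 0: t = (√(D_R² + v_R²x²) − D_R)/v_R².
√(D_R² + v_R²x²) = √(0.01419² + 0.09803² × 19.2²) = 1.882; v_R² = 0.009610.
t = (1.882 − 0.01419)/0.009610 = 194 days.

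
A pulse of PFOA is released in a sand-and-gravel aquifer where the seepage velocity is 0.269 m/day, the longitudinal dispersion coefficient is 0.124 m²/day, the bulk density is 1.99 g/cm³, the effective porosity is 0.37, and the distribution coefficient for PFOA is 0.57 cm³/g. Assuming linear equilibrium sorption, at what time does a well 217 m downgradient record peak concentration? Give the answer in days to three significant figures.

Retardation factor R = 1 + ρ_b·K_d/n = 1 + 1.99 × 0.57/0.37 = 4.066.
Sorption retards both mechanisms: v_R = v/R = 0.06616 m/day, D_R = D/R = 0.03050 m²/day.
Peak time from v_R²t² + 2D_R t − x² = 0: t = (√(D_R² + v_R²x²) − D_R)/v_R².
√(D_R² + v_R²x²) = √(0.03050² + 0.06616² × 217²) = 14.36; v_R² = 0.004377.
t = (14.36 − 0.03050)/0.004377 = 3270 days.

3270 days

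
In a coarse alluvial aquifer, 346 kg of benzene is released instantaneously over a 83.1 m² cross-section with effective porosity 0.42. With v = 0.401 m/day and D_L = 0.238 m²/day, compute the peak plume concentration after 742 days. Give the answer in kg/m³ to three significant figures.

0.210 kg/m³

The peak of an instantaneous 1D plume sits at x = vt; there the Gaussian factor is 1 and C_max = M/(n_e·A·√(4πDt)), where n_e·A is the pore area the mass is dissolved in.
√(4πDt) = √(4π × 0.238 × 742) = 47.11 m, so C_max = 346/(0.42 × 83.1 × 47.11) = 0.210 kg/m³.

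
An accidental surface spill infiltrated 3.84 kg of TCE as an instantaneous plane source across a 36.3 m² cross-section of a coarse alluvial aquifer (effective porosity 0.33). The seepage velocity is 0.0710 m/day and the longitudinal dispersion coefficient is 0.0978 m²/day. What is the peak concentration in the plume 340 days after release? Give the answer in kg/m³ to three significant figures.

The peak of an instantaneous 1D plume sits at x = vt; there the Gaussian factor is 1 and C_max = M/(n_e·A·√(4πDt)), where n_e·A is the pore area the mass is dissolved in.
√(4πDt) = √(4π × 0.0978 × 340) = 20.44 m, so C_max = 3.84/(0.33 × 36.3 × 20.44) = 0.0157 kg/m³.

0.0157 kg/m³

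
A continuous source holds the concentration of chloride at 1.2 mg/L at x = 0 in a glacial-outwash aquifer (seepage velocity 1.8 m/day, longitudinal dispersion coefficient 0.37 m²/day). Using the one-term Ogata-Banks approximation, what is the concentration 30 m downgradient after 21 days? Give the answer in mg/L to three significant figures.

For a continuous step input, C/C₀ ≈ ½·erfc((x−vt)/(2√(Dt))).
vt = 1.8 × 21 = 37.8 m and 2√(Dt) = 2√(0.37 × 21) = 5.575 m.
Argument (x−vt)/(2√(Dt)) = (30 − 37.8)/5.575 = -1.399; ½·erfc(-1.399) = 0.9761.
C = 1.2 × 0.9761 = 1.17 mg/L.

1.17 mg/L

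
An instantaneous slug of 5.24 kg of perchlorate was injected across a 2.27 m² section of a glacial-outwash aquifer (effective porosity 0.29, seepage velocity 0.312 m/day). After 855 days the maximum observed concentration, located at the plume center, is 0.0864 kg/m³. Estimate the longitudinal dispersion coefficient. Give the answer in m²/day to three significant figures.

At the plume center C_max = M/(n_e·A·√(4πDt)), so D = M²/(4πt·(n_e·A·C_max)²).
n_e·A·C_max = 0.29 × 2.27 × 0.0864 = 0.05688 kg/m.
D = 5.24²/(4π × 855 × 0.05688²) = 0.790 m²/day.

0.790 m²/day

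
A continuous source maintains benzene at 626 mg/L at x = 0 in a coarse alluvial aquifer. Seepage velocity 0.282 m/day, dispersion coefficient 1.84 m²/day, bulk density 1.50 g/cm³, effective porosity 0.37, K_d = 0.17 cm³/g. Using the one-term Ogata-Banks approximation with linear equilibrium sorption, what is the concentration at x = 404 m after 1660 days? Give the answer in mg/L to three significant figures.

10.9 mg/L

Retardation factor R = 1 + ρ_b·K_d/n = 1 + 1.50 × 0.17/0.37 = 1.689.
Sorption retards both mechanisms: v_R = v/R = 0.1670 m/day, D_R = D/R = 1.089 m²/day.
v_R·t = 0.1670 × 1660 = 277.22 m; 2√(D_R t) = 85.04 m; argument = (404 − 277.22)/85.04 = 1.491.
C = C₀ × ½·erfc(1.491) = 626 × 0.01749 = 10.9 mg/L.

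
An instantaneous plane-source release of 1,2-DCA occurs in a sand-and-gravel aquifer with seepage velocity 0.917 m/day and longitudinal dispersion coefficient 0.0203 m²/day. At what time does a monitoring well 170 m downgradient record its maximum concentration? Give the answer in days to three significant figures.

For the 1D instantaneous-source solution, setting ∂C/∂t = 0 at fixed x gives v²t² + 2Dt − x² = 0, so t = (√(D² + v²x²) − D)/v².
√(D² + v²x²) = √(0.0203² + 0.917² × 170²) = 155.9; v² = 0.840889.
t = (155.9 − 0.0203)/0.840889 = 185 days (vs. the pure-advection estimate x/v = 185 d).

185 days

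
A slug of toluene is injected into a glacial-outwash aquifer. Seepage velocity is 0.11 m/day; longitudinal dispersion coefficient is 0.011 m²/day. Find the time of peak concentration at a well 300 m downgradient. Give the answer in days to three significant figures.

For the 1D instantaneous-source solution, setting ∂C/∂t = 0 at fixed x gives v²t² + 2Dt − x² = 0, so t = (√(D² + v²x²) − D)/v².
√(D² + v²x²) = √(0.011² + 0.11² × 300²) = 33.00; v² = 0.0121.
t = (33.00 − 0.011)/0.0121 = 2730 days (vs. the pure-advection estimate x/v = 2730 d).

2730 days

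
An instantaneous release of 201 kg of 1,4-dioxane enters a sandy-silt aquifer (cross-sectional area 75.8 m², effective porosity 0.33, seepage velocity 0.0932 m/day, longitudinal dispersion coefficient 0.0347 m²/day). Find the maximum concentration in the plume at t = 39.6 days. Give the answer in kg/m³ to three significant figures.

The peak of an instantaneous 1D plume sits at x = vt; there the Gaussian factor is 1 and C_max = M/(n_e·A·√(4πDt)), where n_e·A is the pore area the mass is dissolved in.
√(4πDt) = √(4π × 0.0347 × 39.6) = 4.155 m, so C_max = 201/(0.33 × 75.8 × 4.155) = 1.93 kg/m³.

1.93 kg/m³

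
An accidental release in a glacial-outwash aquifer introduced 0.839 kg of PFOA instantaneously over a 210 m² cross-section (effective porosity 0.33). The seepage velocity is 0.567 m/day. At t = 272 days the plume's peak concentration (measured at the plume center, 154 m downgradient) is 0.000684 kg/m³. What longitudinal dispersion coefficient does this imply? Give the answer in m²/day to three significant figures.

At the plume center C_max = M/(n_e·A·√(4πDt)), so D = M²/(4πt·(n_e·A·C_max)²).
n_e·A·C_max = 0.33 × 210 × 0.000684 = 0.04740 kg/m.
D = 0.839²/(4π × 272 × 0.04740²) = 0.0917 m²/day.

0.0917 m²/day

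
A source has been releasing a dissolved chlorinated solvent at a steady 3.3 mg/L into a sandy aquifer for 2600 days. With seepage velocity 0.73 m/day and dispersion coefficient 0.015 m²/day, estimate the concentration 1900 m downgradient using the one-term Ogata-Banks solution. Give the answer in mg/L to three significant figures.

1.35 mg/L

For a continuous step input, C/C₀ ≈ ½·erfc((x−vt)/(2√(Dt))).
vt = 0.73 × 2600 = 1898 m and 2√(Dt) = 2√(0.015 × 2600) = 12.49 m.
Argument (x−vt)/(2√(Dt)) = (1900 − 1898)/12.49 = 0.1601; ½·erfc(0.1601) = 0.4104.
C = 3.3 × 0.4104 = 1.35 mg/L.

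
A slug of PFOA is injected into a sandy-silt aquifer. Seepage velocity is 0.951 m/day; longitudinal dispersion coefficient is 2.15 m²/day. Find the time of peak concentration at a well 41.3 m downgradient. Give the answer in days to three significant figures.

For the 1D instantaneous-source solution, setting ∂C/∂t = 0 at fixed x gives v²t² + 2Dt − x² = 0, so t = (√(D² + v²x²) − D)/v².
√(D² + v²x²) = √(2.15² + 0.951² × 41.3²) = 39.34; v² = 0.904401.
t = (39.34 − 2.15)/0.904401 = 41.1 days (vs. the pure-advection estimate x/v = 43.4 d).

41.1 days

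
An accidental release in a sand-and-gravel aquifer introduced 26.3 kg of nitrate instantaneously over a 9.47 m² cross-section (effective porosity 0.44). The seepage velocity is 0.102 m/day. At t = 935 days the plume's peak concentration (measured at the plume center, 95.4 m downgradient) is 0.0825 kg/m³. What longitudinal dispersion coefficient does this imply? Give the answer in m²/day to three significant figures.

0.498 m²/day

At the plume center C_max = M/(n_e·A·√(4πDt)), so D = M²/(4πt·(n_e·A·C_max)²).
n_e·A·C_max = 0.44 × 9.47 × 0.0825 = 0.3438 kg/m.
D = 26.3²/(4π × 935 × 0.3438²) = 0.498 m²/day.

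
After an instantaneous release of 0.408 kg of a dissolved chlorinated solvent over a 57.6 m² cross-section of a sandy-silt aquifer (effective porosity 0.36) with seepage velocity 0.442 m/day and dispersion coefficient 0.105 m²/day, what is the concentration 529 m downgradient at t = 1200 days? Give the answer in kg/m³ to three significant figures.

For an instantaneous plane source, C(x,t) = M/(n_e·A·√(4πDt)) · exp(−(x−vt)²/(4Dt)), with n_e·A the pore (flow) area.
Plume center vt = 0.442 × 1200 = 530.4 m, so the well at 529 m is 1.4 m upgradient of the peak.
√(4πDt) = 39.79 m, giving peak height M/(n_e·A·√(4πDt)) = 0.408/(0.36 × 57.6 × 39.79) = 0.0004945 kg/m³.
(x−vt)²/(4Dt) = (-1.4)²/(4 × 0.105 × 1200) = 0.003889; exp(−0.003889) = 0.9961.
C = 0.0004945 × 0.9961 = 0.000493 kg/m³.

0.000493 kg/m³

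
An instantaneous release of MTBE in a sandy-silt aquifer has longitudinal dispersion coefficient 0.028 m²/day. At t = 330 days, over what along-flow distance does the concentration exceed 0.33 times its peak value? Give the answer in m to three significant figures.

The plume is Gaussian with σ = √(2Dt) = √(2 × 0.028 × 330) = 4.299 m.
C/C_peak = exp(−Δx²/(2σ²)) = 0.33 ⇒ Δx = σ·√(−2 ln 0.33) = 4.299 × 1.489 = 6.401 m.
Width = 2Δx = 12.8 m.

12.8 m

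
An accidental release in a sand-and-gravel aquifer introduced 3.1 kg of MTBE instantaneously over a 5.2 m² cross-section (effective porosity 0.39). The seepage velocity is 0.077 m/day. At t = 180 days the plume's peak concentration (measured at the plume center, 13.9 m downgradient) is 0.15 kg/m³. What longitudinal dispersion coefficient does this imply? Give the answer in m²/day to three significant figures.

At the plume center C_max = M/(n_e·A·√(4πDt)), so D = M²/(4πt·(n_e·A·C_max)²).
n_e·A·C_max = 0.39 × 5.2 × 0.15 = 0.3042 kg/m.
D = 3.1²/(4π × 180 × 0.3042²) = 0.0459 m²/day.

0.0459 m²/day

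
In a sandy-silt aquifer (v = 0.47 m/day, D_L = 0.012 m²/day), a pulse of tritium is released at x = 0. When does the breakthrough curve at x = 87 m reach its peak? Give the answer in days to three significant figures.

185 days

For the 1D instantaneous-source solution, setting ∂C/∂t = 0 at fixed x gives v²t² + 2Dt − x² = 0, so t = (√(D² + v²x²) − D)/v².
√(D² + v²x²) = √(0.012² + 0.47² × 87²) = 40.89; v² = 0.2209.
t = (40.89 − 0.012)/0.2209 = 185 days (vs. the pure-advection estimate x/v = 185 d).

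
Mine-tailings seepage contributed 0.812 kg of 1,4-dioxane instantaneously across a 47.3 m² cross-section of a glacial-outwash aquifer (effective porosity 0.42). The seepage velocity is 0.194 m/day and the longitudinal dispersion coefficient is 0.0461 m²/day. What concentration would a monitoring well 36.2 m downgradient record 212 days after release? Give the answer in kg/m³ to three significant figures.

0.00198 kg/m³

For an instantaneous plane source, C(x,t) = M/(n_e·A·√(4πDt)) · exp(−(x−vt)²/(4Dt)), with n_e·A the pore (flow) area.
Plume center vt = 0.194 × 212 = 41.128 m, so the well at 36.2 m is 4.928 m upgradient of the peak.
√(4πDt) = 11.08 m, giving peak height M/(n_e·A·√(4πDt)) = 0.812/(0.42 × 47.3 × 11.08) = 0.003689 kg/m³.
(x−vt)²/(4Dt) = (-4.928)²/(4 × 0.0461 × 212) = 0.6212; exp(−0.6212) = 0.5373.
C = 0.003689 × 0.5373 = 0.00198 kg/m³.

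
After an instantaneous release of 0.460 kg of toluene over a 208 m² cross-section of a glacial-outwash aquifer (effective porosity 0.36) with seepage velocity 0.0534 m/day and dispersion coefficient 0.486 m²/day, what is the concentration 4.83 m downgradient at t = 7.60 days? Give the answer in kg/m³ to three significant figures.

For an instantaneous plane source, C(x,t) = M/(n_e·A·√(4πDt)) · exp(−(x−vt)²/(4Dt)), with n_e·A the pore (flow) area.
Plume center vt = 0.0534 × 7.60 = 0.40584 m, so the well at 4.83 m is 4.42416 m downgradient of the peak.
√(4πDt) = 6.813 m, giving peak height M/(n_e·A·√(4πDt)) = 0.460/(0.36 × 208 × 6.813) = 0.0009017 kg/m³.
(x−vt)²/(4Dt) = (4.42416)²/(4 × 0.486 × 7.60) = 1.325; exp(−1.325) = 0.2658.
C = 0.0009017 × 0.2658 = 0.000240 kg/m³.

0.000240 kg/m³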